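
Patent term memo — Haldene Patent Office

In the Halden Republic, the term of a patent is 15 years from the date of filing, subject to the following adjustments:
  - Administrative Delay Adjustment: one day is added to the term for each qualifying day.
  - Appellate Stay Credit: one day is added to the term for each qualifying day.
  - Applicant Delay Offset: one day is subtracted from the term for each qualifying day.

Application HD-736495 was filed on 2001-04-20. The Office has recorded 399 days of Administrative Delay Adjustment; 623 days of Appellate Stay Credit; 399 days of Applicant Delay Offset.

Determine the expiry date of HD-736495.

Base term: filing date + 15 years → 20 April 2016.
Administrative Delay Adjustment: +399 days → 24 May 2017.
Appellate Stay Credit: +623 days → 6 February 2019.
Applicant Delay Offset: −399 days → 3 January 2018.

January 3, 2018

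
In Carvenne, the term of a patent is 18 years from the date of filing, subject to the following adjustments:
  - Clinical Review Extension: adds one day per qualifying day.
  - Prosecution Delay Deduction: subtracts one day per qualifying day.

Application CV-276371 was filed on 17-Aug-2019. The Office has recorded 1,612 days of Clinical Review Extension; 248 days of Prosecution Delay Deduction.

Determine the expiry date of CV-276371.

2041-05-12

Base term: filing date + 18 years → 17 August 2037.
Clinical Review Extension: +1612 days → 15 January 2042.
Prosecution Delay Deduction: −248 days → 12 May 2041.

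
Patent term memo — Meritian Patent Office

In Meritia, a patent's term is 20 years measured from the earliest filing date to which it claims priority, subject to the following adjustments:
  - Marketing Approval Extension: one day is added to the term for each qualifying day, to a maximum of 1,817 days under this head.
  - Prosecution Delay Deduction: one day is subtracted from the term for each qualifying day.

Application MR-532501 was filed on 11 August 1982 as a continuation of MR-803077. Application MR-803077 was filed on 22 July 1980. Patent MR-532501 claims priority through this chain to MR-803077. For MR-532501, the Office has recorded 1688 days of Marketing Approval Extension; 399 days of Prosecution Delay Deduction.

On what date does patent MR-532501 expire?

2004-02-01

Earliest priority filing: 22 July 1980.
Base term: 22 July 1980 + 20 years → 22 July 2000.
Marketing Approval Extension: 1688 days (within the 1817-day cap) → +1688 days → 6 March 2005.
Prosecution Delay Deduction: −399 days → 1 February 2004.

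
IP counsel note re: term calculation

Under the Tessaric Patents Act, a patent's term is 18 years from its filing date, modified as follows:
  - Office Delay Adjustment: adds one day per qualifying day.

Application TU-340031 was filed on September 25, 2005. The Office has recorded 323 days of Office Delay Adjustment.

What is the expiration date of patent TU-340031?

Base term: filing date + 18 years → 25 September 2023.
Office Delay Adjustment: +323 days → 13 August 2024.

2024-08-13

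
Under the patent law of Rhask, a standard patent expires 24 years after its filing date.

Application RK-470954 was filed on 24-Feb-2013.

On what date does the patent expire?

February 24, 2037

Filing date + 24 years → 24 February 2037.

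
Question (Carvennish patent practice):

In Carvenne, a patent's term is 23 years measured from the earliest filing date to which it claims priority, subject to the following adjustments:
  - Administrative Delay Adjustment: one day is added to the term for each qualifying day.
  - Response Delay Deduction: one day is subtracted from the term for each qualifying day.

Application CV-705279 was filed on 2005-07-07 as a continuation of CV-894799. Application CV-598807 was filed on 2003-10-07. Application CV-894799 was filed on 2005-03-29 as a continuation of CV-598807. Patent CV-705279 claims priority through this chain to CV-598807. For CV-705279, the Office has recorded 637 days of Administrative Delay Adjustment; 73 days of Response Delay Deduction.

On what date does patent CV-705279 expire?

Earliest priority filing: 7 October 2003.
Base term: 7 October 2003 + 23 years → 7 October 2026.
Administrative Delay Adjustment: +637 days → 5 July 2028.
Response Delay Deduction: −73 days → 23 April 2028.

2028-04-23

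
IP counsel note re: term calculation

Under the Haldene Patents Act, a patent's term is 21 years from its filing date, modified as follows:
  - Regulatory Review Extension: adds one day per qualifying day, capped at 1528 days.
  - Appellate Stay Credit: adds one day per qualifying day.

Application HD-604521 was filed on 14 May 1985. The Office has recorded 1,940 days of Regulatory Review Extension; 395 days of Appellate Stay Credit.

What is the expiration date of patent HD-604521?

August 19, 2011

Base term: filing date + 21 years → 14 May 2006.
Regulatory Review Extension: 1940 days claimed exceeds the 1528-day cap, so +1528 days → 20 July 2010.
Appellate Stay Credit: +395 days → 19 August 2011.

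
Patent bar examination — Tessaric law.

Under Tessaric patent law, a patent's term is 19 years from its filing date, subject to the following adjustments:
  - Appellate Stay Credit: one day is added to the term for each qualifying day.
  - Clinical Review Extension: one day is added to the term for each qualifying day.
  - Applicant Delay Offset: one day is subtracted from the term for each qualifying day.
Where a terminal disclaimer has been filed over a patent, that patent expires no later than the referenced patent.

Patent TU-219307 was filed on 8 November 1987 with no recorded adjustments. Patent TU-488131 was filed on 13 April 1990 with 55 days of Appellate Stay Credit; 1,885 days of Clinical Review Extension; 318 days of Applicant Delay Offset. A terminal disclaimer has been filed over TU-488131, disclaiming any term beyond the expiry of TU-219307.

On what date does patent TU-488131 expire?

November 8, 2006

Natural term of TU-488131:
  Base: filing + 19 years → 13 April 2009.
  Appellate Stay Credit: +55 days → 7 June 2009.
  Clinical Review Extension: +1885 days → 5 August 2014.
  Applicant Delay Offset: −318 days → 21 September 2013.
Expiry of referenced patent TU-219307:
  Base: filing + 19 years → 8 November 2006.
Terminal disclaimer: TU-488131 expires on the earlier of 21 September 2013 and 8 November 2006.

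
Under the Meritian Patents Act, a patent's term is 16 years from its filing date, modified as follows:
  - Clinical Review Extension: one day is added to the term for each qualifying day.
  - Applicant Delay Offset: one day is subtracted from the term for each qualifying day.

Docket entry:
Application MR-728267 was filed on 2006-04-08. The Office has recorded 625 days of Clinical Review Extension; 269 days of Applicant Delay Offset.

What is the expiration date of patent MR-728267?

Base term: filing date + 16 years → 8 April 2022.
Clinical Review Extension: +625 days → 24 December 2023.
Applicant Delay Offset: −269 days → 30 March 2023.

2023-03-30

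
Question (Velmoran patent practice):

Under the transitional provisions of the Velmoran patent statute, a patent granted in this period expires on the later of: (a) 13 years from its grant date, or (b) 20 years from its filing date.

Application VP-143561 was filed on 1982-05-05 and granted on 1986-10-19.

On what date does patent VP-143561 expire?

(a) grant + 13 years → 19 October 1999.
(b) filing + 20 years → 5 May 2002.
Later of the two: 5 May 2002.

May 5, 2002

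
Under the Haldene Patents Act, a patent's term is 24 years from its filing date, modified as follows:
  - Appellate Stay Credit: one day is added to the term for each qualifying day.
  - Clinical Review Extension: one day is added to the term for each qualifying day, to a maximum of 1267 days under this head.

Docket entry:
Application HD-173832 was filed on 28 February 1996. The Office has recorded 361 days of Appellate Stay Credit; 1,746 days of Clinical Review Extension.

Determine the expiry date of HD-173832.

Base term: filing date + 24 years → 28 February 2020.
Appellate Stay Credit: +361 days → 23 February 2021.
Clinical Review Extension: 1746 days claimed exceeds the 1267-day cap, so +1267 days → 13 August 2024.

2024-08-13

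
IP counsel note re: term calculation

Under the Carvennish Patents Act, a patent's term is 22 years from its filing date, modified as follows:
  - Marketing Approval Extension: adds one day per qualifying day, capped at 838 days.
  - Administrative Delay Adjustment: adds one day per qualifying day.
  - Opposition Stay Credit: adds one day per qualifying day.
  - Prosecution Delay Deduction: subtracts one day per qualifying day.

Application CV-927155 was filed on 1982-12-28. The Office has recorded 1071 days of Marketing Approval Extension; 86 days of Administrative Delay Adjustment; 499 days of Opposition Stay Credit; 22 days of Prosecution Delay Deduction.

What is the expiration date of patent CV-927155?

Base term: filing date + 22 years → 28 December 2004.
Marketing Approval Extension: 1071 days claimed exceeds the 838-day cap, so +838 days → 15 April 2007.
Administrative Delay Adjustment: +86 days → 10 July 2007.
Opposition Stay Credit: +499 days → 20 November 2008.
Prosecution Delay Deduction: −22 days → 29 October 2008.

2008-10-29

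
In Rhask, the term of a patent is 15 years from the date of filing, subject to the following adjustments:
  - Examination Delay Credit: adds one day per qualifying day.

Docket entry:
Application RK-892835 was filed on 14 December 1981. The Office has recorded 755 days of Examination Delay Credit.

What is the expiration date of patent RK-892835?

Base term: filing date + 15 years → 14 December 1996.
Examination Delay Credit: +755 days → 8 January 1999.

January 8, 1999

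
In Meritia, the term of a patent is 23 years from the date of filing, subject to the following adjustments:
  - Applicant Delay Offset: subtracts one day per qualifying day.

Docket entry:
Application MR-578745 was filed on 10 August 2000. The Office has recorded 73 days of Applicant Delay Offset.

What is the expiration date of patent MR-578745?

2023-05-29

Base term: filing date + 23 years → 10 August 2023.
Applicant Delay Offset: −73 days → 29 May 2023.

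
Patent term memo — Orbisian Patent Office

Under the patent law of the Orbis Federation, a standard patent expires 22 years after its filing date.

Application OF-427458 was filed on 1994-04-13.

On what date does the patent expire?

2016-04-13

Filing date + 22 years → 13 April 2016.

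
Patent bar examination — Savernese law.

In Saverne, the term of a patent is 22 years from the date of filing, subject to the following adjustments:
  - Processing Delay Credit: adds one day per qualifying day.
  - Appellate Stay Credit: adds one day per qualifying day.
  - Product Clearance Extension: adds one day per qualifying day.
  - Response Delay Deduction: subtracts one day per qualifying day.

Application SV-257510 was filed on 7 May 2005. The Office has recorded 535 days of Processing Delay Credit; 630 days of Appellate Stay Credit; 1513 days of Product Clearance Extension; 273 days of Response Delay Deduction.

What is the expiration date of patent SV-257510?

December 6, 2033

Base term: filing date + 22 years → 7 May 2027.
Processing Delay Credit: +535 days → 23 October 2028.
Appellate Stay Credit: +630 days → 15 July 2030.
Product Clearance Extension: +1513 days → 5 September 2034.
Response Delay Deduction: −273 days → 6 December 2033.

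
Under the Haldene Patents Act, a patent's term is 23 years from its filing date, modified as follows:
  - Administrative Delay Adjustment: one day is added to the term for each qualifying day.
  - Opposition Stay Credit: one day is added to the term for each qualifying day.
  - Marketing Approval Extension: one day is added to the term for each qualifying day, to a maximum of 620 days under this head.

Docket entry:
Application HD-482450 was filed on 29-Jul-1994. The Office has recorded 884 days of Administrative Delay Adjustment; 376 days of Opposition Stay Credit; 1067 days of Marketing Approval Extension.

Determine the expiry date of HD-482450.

September 21, 2022

Base term: filing date + 23 years → 29 July 2017.
Administrative Delay Adjustment: +884 days → 30 December 2019.
Opposition Stay Credit: +376 days → 9 January 2021.
Marketing Approval Extension: 1067 days claimed exceeds the 620-day cap, so +620 days → 21 September 2022.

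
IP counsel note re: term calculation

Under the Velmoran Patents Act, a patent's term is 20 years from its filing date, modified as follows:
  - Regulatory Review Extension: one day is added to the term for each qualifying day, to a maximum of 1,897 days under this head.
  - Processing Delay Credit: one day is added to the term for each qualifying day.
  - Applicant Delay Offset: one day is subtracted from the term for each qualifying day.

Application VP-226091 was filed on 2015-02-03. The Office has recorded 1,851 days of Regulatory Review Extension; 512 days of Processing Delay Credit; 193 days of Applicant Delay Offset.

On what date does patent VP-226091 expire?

Base term: filing date + 20 years → 3 February 2035.
Regulatory Review Extension: 1851 days (within the 1897-day cap) → +1851 days → 28 February 2040.
Processing Delay Credit: +512 days → 24 July 2041.
Applicant Delay Offset: −193 days → 12 January 2041.

January 12, 2041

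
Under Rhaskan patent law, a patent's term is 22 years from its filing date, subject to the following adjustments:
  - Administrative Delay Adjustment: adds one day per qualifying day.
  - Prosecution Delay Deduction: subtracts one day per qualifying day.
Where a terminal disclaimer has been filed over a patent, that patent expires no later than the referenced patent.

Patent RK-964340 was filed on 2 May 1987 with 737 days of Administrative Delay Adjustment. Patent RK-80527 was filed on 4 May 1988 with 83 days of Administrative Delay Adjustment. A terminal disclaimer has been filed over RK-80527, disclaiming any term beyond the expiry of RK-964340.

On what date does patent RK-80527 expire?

Natural term of RK-80527:
  Base: filing + 22 years → 4 May 2010.
  Administrative Delay Adjustment: +83 days → 26 July 2010.
Expiry of referenced patent RK-964340:
  Base: filing + 22 years → 2 May 2009.
  Administrative Delay Adjustment: +737 days → 9 May 2011.
Terminal disclaimer: RK-80527 expires on the earlier of 26 July 2010 and 9 May 2011.

2010-07-26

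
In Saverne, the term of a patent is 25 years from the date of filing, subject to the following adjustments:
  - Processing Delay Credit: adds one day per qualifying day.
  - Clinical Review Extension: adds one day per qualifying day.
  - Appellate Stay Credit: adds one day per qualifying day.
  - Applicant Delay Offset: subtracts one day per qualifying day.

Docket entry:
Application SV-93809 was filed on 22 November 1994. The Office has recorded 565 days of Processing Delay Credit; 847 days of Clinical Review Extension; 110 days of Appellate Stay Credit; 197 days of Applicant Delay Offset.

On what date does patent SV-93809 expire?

Base term: filing date + 25 years → 22 November 2019.
Processing Delay Credit: +565 days → 9 June 2021.
Clinical Review Extension: +847 days → 4 October 2023.
Appellate Stay Credit: +110 days → 22 January 2024.
Applicant Delay Offset: −197 days → 9 July 2023.

July 9, 2023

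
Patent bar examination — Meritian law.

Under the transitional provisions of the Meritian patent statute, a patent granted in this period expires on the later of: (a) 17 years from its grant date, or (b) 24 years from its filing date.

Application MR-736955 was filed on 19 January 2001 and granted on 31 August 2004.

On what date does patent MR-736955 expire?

(a) grant + 17 years → 31 August 2021.
(b) filing + 24 years → 19 January 2025.
Later of the two: 19 January 2025.

2025-01-19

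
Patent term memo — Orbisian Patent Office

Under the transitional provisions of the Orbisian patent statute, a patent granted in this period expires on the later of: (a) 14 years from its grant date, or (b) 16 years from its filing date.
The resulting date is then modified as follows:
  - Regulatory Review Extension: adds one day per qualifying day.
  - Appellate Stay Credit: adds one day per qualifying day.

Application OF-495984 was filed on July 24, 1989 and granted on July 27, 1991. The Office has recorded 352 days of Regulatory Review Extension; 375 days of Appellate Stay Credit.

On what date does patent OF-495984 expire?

(a) grant + 14 years → 27 July 2005.
(b) filing + 16 years → 24 July 2005.
Later of the two: 27 July 2005.
Regulatory Review Extension: +352 days → 14 July 2006.
Appellate Stay Credit: +375 days → 24 July 2007.

July 24, 2007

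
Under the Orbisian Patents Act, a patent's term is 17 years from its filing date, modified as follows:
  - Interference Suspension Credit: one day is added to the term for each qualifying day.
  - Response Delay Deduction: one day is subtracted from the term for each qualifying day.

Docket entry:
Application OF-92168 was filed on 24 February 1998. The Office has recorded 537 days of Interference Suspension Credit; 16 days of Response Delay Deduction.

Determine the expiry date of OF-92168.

Base term: filing date + 17 years → 24 February 2015.
Interference Suspension Credit: +537 days → 14 August 2016.
Response Delay Deduction: −16 days → 29 July 2016.

2016-07-29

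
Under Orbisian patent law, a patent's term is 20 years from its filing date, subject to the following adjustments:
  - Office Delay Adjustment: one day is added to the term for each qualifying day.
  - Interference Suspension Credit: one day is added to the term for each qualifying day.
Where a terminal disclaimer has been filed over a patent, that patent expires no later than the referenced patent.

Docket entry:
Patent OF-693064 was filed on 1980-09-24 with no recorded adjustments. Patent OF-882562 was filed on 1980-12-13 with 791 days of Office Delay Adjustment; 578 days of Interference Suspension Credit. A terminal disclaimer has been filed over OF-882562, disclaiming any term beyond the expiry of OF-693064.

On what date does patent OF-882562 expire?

Natural term of OF-882562:
  Base: filing + 20 years → 13 December 2000.
  Office Delay Adjustment: +791 days → 12 February 2003.
  Interference Suspension Credit: +578 days → 12 September 2004.
Expiry of referenced patent OF-693064:
  Base: filing + 20 years → 24 September 2000.
Terminal disclaimer: OF-882562 expires on the earlier of 12 September 2004 and 24 September 2000.

September 24, 2000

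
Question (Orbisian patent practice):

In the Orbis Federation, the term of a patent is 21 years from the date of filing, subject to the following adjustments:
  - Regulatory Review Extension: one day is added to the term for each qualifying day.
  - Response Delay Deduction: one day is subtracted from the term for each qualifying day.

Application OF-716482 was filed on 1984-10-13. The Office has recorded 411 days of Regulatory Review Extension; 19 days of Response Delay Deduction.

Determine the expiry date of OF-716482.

Base term: filing date + 21 years → 13 October 2005.
Regulatory Review Extension: +411 days → 28 November 2006.
Response Delay Deduction: −19 days → 9 November 2006.

November 9, 2006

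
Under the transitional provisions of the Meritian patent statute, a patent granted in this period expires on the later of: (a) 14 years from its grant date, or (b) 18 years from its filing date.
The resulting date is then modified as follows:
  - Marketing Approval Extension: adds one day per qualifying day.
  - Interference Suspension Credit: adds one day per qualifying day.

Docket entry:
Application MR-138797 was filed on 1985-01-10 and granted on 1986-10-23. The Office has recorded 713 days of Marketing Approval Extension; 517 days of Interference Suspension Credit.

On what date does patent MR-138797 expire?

(a) grant + 14 years → 23 October 2000.
(b) filing + 18 years → 10 January 2003.
Later of the two: 10 January 2003.
Marketing Approval Extension: +713 days → 23 December 2004.
Interference Suspension Credit: +517 days → 24 May 2006.

2006-05-24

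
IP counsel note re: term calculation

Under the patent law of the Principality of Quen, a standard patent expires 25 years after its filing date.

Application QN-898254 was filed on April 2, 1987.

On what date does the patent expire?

Filing date + 25 years → 2 April 2012.

2012-04-02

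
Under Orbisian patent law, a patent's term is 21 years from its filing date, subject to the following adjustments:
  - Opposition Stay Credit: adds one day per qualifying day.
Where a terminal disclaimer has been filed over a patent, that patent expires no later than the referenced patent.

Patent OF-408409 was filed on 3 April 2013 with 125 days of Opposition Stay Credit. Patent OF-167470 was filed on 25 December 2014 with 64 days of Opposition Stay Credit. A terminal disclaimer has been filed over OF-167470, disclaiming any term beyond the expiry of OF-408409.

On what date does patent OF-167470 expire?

Natural term of OF-167470:
  Base: filing + 21 years → 25 December 2035.
  Opposition Stay Credit: +64 days → 27 February 2036.
Expiry of referenced patent OF-408409:
  Base: filing + 21 years → 3 April 2034.
  Opposition Stay Credit: +125 days → 6 August 2034.
Terminal disclaimer: OF-167470 expires on the earlier of 27 February 2036 and 6 August 2034.

2034-08-06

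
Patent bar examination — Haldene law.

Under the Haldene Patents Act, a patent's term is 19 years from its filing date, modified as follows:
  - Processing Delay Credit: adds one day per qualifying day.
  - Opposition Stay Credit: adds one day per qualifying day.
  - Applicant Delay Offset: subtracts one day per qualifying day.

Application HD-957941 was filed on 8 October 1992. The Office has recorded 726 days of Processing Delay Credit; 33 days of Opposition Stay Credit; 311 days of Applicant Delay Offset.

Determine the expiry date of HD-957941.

December 29, 2012

Base term: filing date + 19 years → 8 October 2011.
Processing Delay Credit: +726 days → 3 October 2013.
Opposition Stay Credit: +33 days → 5 November 2013.
Applicant Delay Offset: −311 days → 29 December 2012.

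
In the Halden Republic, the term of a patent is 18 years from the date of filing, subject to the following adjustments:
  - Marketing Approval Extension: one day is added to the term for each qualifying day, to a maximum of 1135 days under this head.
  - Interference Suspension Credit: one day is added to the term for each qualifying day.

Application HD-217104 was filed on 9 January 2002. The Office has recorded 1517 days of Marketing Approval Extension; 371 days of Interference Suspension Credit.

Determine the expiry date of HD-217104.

2024-02-23

Base term: filing date + 18 years → 9 January 2020.
Marketing Approval Extension: 1517 days claimed exceeds the 1135-day cap, so +1135 days → 17 February 2023.
Interference Suspension Credit: +371 days → 23 February 2024.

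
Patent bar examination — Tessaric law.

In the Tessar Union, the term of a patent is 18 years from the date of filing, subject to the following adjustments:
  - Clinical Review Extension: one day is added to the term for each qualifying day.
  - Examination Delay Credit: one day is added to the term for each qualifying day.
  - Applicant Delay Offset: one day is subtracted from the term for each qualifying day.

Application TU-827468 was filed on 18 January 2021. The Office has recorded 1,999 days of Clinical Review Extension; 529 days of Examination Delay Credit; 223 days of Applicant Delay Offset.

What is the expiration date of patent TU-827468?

Base term: filing date + 18 years → 18 January 2039.
Clinical Review Extension: +1999 days → 9 July 2044.
Examination Delay Credit: +529 days → 20 December 2045.
Applicant Delay Offset: −223 days → 11 May 2045.

May 11, 2045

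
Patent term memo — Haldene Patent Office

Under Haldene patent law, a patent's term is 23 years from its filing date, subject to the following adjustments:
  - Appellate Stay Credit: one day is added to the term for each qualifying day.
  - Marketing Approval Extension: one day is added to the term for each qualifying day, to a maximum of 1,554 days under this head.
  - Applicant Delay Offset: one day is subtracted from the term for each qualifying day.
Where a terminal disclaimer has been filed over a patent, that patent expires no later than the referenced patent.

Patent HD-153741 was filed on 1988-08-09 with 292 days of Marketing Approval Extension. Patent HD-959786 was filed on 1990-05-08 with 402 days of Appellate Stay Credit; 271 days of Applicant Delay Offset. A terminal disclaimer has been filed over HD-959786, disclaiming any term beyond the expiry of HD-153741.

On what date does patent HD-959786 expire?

2012-05-27

Natural term of HD-959786:
  Base: filing + 23 years → 8 May 2013.
  Appellate Stay Credit: +402 days → 14 June 2014.
  Applicant Delay Offset: −271 days → 16 September 2013.
Expiry of referenced patent HD-153741:
  Base: filing + 23 years → 9 August 2011.
  Marketing Approval Extension: 292 days (within the 1554-day cap) → +292 days → 27 May 2012.
Terminal disclaimer: HD-959786 expires on the earlier of 16 September 2013 and 27 May 2012.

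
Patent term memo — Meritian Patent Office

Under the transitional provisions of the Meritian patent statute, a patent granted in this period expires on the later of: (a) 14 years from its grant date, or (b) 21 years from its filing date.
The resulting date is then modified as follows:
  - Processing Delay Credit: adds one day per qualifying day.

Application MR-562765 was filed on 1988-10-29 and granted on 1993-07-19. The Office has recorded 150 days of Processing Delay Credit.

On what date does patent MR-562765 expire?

(a) grant + 14 years → 19 July 2007.
(b) filing + 21 years → 29 October 2009.
Later of the two: 29 October 2009.
Processing Delay Credit: +150 days → 28 March 2010.

2010-03-28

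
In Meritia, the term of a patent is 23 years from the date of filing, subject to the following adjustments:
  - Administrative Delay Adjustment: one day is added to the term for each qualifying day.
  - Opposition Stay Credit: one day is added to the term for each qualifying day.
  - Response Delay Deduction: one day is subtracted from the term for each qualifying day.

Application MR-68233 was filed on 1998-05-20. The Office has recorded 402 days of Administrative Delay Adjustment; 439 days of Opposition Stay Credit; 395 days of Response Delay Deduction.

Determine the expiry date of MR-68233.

Base term: filing date + 23 years → 20 May 2021.
Administrative Delay Adjustment: +402 days → 26 June 2022.
Opposition Stay Credit: +439 days → 8 September 2023.
Response Delay Deduction: −395 days → 9 August 2022.

August 9, 2022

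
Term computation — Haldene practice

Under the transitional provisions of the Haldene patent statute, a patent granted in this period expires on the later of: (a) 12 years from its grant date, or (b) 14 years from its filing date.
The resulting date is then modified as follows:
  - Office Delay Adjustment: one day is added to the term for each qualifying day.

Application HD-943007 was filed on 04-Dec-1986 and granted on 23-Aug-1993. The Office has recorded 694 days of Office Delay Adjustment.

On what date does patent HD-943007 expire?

2007-07-18

(a) grant + 12 years → 23 August 2005.
(b) filing + 14 years → 4 December 2000.
Later of the two: 23 August 2005.
Office Delay Adjustment: +694 days → 18 July 2007.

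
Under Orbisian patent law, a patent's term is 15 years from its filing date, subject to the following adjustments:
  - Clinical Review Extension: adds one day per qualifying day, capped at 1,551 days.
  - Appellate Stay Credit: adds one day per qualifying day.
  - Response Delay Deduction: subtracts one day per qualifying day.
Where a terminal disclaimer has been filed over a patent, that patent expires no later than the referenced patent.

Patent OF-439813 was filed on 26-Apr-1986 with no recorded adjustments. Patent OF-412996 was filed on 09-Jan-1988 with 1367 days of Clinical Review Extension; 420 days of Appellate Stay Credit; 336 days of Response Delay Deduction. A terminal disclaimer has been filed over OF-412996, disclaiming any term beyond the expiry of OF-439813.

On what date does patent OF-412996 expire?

April 26, 2001

Natural term of OF-412996:
  Base: filing + 15 years → 9 January 2003.
  Clinical Review Extension: 1367 days (within the 1551-day cap) → +1367 days → 7 October 2006.
  Appellate Stay Credit: +420 days → 1 December 2007.
  Response Delay Deduction: −336 days → 30 December 2006.
Expiry of referenced patent OF-439813:
  Base: filing + 15 years → 26 April 2001.
Terminal disclaimer: OF-412996 expires on the earlier of 30 December 2006 and 26 April 2001.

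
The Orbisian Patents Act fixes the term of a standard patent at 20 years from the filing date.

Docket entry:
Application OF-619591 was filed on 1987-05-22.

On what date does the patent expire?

Filing date + 20 years → 22 May 2007.

May 22, 2007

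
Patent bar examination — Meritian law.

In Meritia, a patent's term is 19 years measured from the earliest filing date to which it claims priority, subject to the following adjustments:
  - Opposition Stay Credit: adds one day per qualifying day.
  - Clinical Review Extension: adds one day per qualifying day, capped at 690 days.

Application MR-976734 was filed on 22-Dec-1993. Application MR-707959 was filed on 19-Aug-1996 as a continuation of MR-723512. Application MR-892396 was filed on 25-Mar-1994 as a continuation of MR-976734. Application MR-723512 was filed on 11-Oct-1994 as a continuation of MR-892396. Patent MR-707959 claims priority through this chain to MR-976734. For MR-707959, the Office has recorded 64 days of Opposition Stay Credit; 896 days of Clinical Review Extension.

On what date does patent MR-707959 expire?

Earliest priority filing: 22 December 1993.
Base term: 22 December 1993 + 19 years → 22 December 2012.
Opposition Stay Credit: +64 days → 24 February 2013.
Clinical Review Extension: 896 days claimed exceeds the 690-day cap, so +690 days → 15 January 2015.

January 15, 2015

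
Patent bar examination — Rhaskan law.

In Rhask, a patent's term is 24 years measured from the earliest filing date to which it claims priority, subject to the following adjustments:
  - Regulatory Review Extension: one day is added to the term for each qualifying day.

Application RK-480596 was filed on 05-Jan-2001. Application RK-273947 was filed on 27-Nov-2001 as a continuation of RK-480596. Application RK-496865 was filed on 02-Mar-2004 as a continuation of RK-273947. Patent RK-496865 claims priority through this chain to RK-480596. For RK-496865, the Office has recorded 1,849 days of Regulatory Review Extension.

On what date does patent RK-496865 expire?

January 28, 2030

Earliest priority filing: 5 January 2001.
Base term: 5 January 2001 + 24 years → 5 January 2025.
Regulatory Review Extension: +1849 days → 28 January 2030.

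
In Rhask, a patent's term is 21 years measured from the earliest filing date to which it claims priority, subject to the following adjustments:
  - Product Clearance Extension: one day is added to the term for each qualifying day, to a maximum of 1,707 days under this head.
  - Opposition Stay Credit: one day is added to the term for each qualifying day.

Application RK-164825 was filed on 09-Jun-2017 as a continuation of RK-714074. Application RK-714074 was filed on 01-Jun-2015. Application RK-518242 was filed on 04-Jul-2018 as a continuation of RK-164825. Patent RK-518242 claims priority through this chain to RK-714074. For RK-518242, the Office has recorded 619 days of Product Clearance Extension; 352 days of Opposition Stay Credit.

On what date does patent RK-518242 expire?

Earliest priority filing: 1 June 2015.
Base term: 1 June 2015 + 21 years → 1 June 2036.
Product Clearance Extension: 619 days (within the 1707-day cap) → +619 days → 10 February 2038.
Opposition Stay Credit: +352 days → 28 January 2039.

January 28, 2039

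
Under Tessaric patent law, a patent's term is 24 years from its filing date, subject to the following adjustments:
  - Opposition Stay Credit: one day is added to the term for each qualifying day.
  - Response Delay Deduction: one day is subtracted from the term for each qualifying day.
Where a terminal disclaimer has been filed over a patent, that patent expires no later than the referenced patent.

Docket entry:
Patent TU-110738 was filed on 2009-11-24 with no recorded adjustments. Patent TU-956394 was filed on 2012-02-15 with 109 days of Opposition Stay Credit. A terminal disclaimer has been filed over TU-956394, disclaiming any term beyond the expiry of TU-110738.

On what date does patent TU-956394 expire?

2033-11-24

Natural term of TU-956394:
  Base: filing + 24 years → 15 February 2036.
  Opposition Stay Credit: +109 days → 3 June 2036.
Expiry of referenced patent TU-110738:
  Base: filing + 24 years → 24 November 2033.
Terminal disclaimer: TU-956394 expires on the earlier of 3 June 2036 and 24 November 2033.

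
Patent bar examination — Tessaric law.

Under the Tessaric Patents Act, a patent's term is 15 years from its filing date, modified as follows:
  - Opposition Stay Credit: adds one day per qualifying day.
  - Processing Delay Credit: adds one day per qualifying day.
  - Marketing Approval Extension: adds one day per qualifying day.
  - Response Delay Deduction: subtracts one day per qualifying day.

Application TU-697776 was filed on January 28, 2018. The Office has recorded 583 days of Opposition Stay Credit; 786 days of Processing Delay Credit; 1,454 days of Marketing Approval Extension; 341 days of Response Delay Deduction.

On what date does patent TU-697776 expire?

November 15, 2039

Base term: filing date + 15 years → 28 January 2033.
Opposition Stay Credit: +583 days → 3 September 2034.
Processing Delay Credit: +786 days → 28 October 2036.
Marketing Approval Extension: +1454 days → 21 October 2040.
Response Delay Deduction: −341 days → 15 November 2039.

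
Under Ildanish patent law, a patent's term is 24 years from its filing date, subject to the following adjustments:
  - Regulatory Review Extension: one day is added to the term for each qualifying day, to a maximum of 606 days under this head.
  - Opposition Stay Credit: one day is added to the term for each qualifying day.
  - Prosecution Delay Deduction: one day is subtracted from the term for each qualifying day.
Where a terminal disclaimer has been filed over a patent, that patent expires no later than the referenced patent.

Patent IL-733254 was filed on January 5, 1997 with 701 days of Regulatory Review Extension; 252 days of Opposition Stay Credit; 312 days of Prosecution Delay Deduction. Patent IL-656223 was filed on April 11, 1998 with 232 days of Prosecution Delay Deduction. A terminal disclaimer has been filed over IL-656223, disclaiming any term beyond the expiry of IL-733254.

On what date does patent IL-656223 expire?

August 22, 2021

Natural term of IL-656223:
  Base: filing + 24 years → 11 April 2022.
  Prosecution Delay Deduction: −232 days → 22 August 2021.
Expiry of referenced patent IL-733254:
  Base: filing + 24 years → 5 January 2021.
  Regulatory Review Extension: 701 days claimed exceeds the 606-day cap, so +606 days → 3 September 2022.
  Opposition Stay Credit: +252 days → 13 May 2023.
  Prosecution Delay Deduction: −312 days → 5 July 2022.
Terminal disclaimer: IL-656223 expires on the earlier of 22 August 2021 and 5 July 2022.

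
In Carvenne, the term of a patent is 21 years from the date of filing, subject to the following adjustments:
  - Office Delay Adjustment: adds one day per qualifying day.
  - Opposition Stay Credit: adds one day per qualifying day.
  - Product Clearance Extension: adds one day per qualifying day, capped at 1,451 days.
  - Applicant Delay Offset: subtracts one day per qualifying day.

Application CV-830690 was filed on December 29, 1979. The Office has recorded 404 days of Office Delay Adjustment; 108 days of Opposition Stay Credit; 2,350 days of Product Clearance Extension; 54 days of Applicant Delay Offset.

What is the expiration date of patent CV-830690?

2006-03-22

Base term: filing date + 21 years → 29 December 2000.
Office Delay Adjustment: +404 days → 6 February 2002.
Opposition Stay Credit: +108 days → 25 May 2002.
Product Clearance Extension: 2350 days claimed exceeds the 1451-day cap, so +1451 days → 15 May 2006.
Applicant Delay Offset: −54 days → 22 March 2006.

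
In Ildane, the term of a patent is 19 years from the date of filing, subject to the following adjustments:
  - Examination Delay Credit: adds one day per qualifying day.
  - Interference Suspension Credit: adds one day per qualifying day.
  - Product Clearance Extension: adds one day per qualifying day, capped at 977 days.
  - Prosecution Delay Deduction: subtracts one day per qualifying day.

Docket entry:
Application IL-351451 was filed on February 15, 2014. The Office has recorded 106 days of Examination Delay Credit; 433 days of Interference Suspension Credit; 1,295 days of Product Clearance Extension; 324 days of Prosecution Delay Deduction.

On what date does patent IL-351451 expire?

2036-05-22

Base term: filing date + 19 years → 15 February 2033.
Examination Delay Credit: +106 days → 1 June 2033.
Interference Suspension Credit: +433 days → 8 August 2034.
Product Clearance Extension: 1295 days claimed exceeds the 977-day cap, so +977 days → 11 April 2037.
Prosecution Delay Deduction: −324 days → 22 May 2036.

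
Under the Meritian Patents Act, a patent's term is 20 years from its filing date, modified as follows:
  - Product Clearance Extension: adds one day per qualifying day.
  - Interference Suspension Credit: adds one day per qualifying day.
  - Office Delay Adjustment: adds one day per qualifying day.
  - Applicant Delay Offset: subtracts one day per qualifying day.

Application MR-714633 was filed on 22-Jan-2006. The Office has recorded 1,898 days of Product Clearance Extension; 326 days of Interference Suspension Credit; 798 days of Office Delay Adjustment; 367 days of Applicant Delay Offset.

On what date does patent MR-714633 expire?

Base term: filing date + 20 years → 22 January 2026.
Product Clearance Extension: +1898 days → 4 April 2031.
Interference Suspension Credit: +326 days → 24 February 2032.
Office Delay Adjustment: +798 days → 2 May 2034.
Applicant Delay Offset: −367 days → 30 April 2033.

2033-04-30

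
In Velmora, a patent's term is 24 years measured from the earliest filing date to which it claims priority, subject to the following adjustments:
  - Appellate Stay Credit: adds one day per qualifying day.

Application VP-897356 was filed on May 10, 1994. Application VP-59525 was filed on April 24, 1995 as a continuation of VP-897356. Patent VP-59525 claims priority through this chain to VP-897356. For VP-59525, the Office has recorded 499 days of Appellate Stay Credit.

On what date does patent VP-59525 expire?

September 21, 2019

Earliest priority filing: 10 May 1994.
Base term: 10 May 1994 + 24 years → 10 May 2018.
Appellate Stay Credit: +499 days → 21 September 2019.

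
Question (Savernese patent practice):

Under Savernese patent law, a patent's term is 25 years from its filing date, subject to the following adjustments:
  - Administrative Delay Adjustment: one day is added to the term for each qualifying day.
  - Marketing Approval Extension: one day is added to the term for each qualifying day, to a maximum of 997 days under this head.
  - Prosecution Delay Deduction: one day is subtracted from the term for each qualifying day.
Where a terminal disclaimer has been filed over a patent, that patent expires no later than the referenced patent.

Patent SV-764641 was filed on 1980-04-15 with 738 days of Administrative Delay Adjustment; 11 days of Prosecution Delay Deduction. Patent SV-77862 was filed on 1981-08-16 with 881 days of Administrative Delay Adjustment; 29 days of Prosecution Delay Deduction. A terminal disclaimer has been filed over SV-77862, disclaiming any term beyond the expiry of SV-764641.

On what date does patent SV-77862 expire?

Natural term of SV-77862:
  Base: filing + 25 years → 16 August 2006.
  Administrative Delay Adjustment: +881 days → 13 January 2009.
  Prosecution Delay Deduction: −29 days → 15 December 2008.
Expiry of referenced patent SV-764641:
  Base: filing + 25 years → 15 April 2005.
  Administrative Delay Adjustment: +738 days → 23 April 2007.
  Prosecution Delay Deduction: −11 days → 12 April 2007.
Terminal disclaimer: SV-77862 expires on the earlier of 15 December 2008 and 12 April 2007.

April 12, 2007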